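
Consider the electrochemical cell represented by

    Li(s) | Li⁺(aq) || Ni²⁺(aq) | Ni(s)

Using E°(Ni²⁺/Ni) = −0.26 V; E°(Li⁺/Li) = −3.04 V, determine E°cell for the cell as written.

By convention the left-hand electrode in cell notation is the anode (oxidation) and the right-hand electrode is the cathode (reduction).
E°cell = E°(right) − E°(left) = −0.26 − (−3.04) = +2.78 V.

+2.78 V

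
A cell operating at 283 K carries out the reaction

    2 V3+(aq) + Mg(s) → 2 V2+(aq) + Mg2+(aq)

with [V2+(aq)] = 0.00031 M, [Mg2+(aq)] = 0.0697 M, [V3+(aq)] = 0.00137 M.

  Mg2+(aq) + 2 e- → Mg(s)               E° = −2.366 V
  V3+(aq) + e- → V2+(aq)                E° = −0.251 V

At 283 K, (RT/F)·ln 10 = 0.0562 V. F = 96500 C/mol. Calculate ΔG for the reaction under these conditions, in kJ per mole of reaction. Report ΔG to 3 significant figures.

−421 kJ/mol

With V³⁺/V²⁺ reduced at the cathode, E°cell = −0.251 − (−2.366) = +2.115 V and n = 2.
The reaction quotient is ([V2+(aq)]^2·[Mg2+(aq)]) / [V3+(aq)]^2 = 0.00357; by Nernst, E = +2.115 − (0.0562/2)(−2.447) = +2.1838 V.
Then ΔG = −nFE = −2 × 96500 × +2.1838 J/mol = −421 kJ/mol.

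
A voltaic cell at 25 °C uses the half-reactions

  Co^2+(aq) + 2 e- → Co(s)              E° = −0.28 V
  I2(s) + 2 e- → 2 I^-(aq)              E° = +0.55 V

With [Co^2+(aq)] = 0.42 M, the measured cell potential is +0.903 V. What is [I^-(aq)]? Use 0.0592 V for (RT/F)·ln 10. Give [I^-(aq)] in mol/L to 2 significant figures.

0.090 M

With I₂/I⁻ at the cathode and Co²⁺/Co at the anode, E°cell = +0.55 − (−0.28) = +0.83 V (n = 2).
Since E = E° − (0.0592/n)·log Q, log Q = n(E° − E)/0.0592 = −2.466.
For I2(s) + Co(s) → 2 I^-(aq) + Co^2+(aq), the reaction quotient is Q = [I^-(aq)]^2·[Co^2+(aq)].
Substituting the known concentrations and solving, log [I^-(aq)] = −1.045 and [I^-(aq)] = 0.090 M.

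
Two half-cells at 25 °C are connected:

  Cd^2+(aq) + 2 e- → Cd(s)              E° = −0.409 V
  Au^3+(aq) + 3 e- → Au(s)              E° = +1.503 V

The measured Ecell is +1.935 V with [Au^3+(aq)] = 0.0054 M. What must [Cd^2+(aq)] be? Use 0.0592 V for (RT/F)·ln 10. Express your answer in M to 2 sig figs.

0.0051 M

The Au³⁺/Au couple has the larger reduction potential, so it is the cathode: E°cell = +1.503 − (−0.409) = +1.912 V and n = 6.
From the Nernst equation, log Q = n(E° − E)/0.0592 = 6·(+1.912 − (+1.935))/0.0592 = −2.331.
The balanced reaction is 2 Au^3+(aq) + 3 Cd(s) → 2 Au(s) + 3 Cd^2+(aq), so Q = [Cd^2+(aq)]^3 / [Au^3+(aq)]^2.
Isolating [Cd^2+(aq)] in Q = 10^{−2.331} yields log [Cd^2+(aq)] = −2.289, i.e. 0.0051 M.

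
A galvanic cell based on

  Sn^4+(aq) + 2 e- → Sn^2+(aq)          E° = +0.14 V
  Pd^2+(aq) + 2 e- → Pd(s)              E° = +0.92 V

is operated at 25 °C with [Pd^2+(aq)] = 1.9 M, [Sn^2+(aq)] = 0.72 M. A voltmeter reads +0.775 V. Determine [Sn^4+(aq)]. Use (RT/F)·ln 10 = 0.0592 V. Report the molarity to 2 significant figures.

With Pd²⁺/Pd at the cathode and Sn⁴⁺/Sn²⁺ at the anode, E°cell = +0.92 − (+0.14) = +0.78 V (n = 2).
Rearranging E = E° − (0.0592/n)·log Q gives log Q = 2(+0.78 − (+0.775))/0.0592 = 0.169.
Balancing electrons gives Pd^2+(aq) + Sn^2+(aq) → Pd(s) + Sn^4+(aq); thus Q = [Sn^4+(aq)] / ([Pd^2+(aq)]·[Sn^2+(aq)]).
Solving for the unknown gives log [Sn^4+(aq)] = 0.305, so [Sn^4+(aq)] ≈ 2.0 M.

2.0 M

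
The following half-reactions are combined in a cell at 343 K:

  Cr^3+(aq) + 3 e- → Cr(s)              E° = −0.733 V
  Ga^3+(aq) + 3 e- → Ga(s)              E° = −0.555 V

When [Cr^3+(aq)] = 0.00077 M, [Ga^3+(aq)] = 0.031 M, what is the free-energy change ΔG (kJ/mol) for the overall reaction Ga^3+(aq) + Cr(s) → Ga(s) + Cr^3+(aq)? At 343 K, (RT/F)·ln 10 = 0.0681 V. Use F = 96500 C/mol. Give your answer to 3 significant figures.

The standard cell potential is −0.555 − (−0.733) = +0.178 V, with n = 3 electrons in the balanced equation.
Here Q = [Cr^3+(aq)] / [Ga^3+(aq)] = 0.0248 (log Q = −1.605), giving E = +0.178 − (0.0681/3)·(−1.605) = +0.2144 V.
ΔG = −nFE = −(3)(96500)(+0.2144) J/mol = −62.1 kJ/mol.

−62.1 kJ/mol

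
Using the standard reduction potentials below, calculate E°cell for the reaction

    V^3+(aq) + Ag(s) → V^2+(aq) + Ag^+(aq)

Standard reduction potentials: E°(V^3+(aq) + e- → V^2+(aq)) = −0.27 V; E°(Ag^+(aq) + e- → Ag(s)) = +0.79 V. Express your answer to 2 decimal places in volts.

V^3+(aq) gains electrons, so the V³⁺/V²⁺ couple is the cathode; the Ag⁺/Ag couple is the anode.
E°cell = E°(cathode) − E°(anode) = −0.27 − (+0.79) = −1.06 V.

−1.06 V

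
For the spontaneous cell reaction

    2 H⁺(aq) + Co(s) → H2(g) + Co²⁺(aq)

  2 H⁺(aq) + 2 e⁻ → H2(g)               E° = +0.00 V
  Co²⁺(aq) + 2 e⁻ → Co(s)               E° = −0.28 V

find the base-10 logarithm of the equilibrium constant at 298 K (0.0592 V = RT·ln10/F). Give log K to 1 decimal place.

The 2H⁺/H₂ couple is reduced (cathode); E°cell = +0.00 − (−0.28) = +0.28 V with n = 2.
At equilibrium E = 0, so log K = nE°cell / 0.0592 = (2)(+0.28) / 0.0592 = 9.5.

log K = 9.5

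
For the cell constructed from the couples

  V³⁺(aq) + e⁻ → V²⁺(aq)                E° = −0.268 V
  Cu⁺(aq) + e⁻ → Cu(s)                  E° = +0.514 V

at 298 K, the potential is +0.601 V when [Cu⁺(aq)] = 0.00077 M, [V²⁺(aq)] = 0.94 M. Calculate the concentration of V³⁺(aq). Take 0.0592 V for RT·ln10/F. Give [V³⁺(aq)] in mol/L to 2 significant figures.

The Cu⁺/Cu couple has the larger reduction potential, so it is the cathode: E°cell = +0.514 − (−0.268) = +0.782 V and n = 1.
Since E = E° − (0.0592/n)·log Q, log Q = n(E° − E)/0.0592 = 3.057.
Balancing electrons gives Cu⁺(aq) + V²⁺(aq) → Cu(s) + V³⁺(aq); thus Q = [V³⁺(aq)] / ([Cu⁺(aq)]·[V²⁺(aq)]).
Isolating [V³⁺(aq)] in Q = 10^{3.057} yields log [V³⁺(aq)] = −0.083, i.e. 0.83 M.

0.83 M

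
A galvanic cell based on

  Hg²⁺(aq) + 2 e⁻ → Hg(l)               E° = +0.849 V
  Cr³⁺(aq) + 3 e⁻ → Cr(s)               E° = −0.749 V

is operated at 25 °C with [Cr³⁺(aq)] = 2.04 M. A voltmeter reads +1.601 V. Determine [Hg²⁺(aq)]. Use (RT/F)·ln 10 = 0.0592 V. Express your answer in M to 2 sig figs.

The Hg²⁺/Hg couple has the larger reduction potential, so it is the cathode: E°cell = +0.849 − (−0.749) = +1.598 V and n = 6.
From the Nernst equation, log Q = n(E° − E)/0.0592 = 6·(+1.598 − (+1.601))/0.0592 = −0.304.
For 3 Hg²⁺(aq) + 2 Cr(s) → 3 Hg(l) + 2 Cr³⁺(aq), the reaction quotient is Q = [Cr³⁺(aq)]^2 / [Hg²⁺(aq)]^3.
Isolating [Hg²⁺(aq)] in Q = 10^{−0.304} yields log [Hg²⁺(aq)] = 0.308, i.e. 2.0 M.

2.0 M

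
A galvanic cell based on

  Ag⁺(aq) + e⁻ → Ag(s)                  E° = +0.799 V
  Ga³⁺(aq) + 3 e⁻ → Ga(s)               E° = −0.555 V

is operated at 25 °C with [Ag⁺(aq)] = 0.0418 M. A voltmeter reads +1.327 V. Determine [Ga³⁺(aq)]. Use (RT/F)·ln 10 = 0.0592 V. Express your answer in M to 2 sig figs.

The Ag⁺/Ag couple has the larger reduction potential, so it is the cathode: E°cell = +0.799 − (−0.555) = +1.354 V and n = 3.
Since E = E° − (0.0592/n)·log Q, log Q = n(E° − E)/0.0592 = 1.368.
The balanced reaction is 3 Ag⁺(aq) + Ga(s) → 3 Ag(s) + Ga³⁺(aq), so Q = [Ga³⁺(aq)] / [Ag⁺(aq)]^3.
Solving for the unknown gives log [Ga³⁺(aq)] = −2.768, so [Ga³⁺(aq)] ≈ 0.0017 M.

0.0017 M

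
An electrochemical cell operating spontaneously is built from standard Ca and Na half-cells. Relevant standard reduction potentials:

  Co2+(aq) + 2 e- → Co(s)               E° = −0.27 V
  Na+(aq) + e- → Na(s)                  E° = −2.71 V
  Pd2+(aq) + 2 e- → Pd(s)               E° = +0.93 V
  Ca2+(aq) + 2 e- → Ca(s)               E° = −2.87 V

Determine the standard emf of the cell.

The Na⁺/Na couple has the higher E°, so Na ion is reduced (cathode) and Ca is oxidized (anode).
E°cell = E°(cathode) − E°(anode) = −2.71 − (−2.87) = +0.16 V.

+0.16 V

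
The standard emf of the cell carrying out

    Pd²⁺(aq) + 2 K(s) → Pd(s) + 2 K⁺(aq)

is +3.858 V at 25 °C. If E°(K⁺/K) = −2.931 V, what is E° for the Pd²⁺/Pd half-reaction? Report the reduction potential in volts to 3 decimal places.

In the reaction as written the Pd²⁺/Pd couple is reduced (cathode) and K⁺/K is oxidized (anode), so E°cell = E°(Pd²⁺/Pd) − E°(K⁺/K).
E°(Pd²⁺/Pd) = E°cell + E°(anode) = +3.858 + (−2.931) = +0.927 V.

+0.927 V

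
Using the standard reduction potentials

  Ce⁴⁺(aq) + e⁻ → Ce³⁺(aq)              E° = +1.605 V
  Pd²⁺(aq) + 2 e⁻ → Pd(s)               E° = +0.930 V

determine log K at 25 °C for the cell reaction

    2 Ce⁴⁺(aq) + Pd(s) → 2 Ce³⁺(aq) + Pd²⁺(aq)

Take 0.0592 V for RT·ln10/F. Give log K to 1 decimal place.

The Ce⁴⁺/Ce³⁺ couple is reduced (cathode); E°cell = +1.605 − (+0.930) = +0.675 V with n = 2.
At equilibrium E = 0, so log K = nE°cell / 0.0592 = (2)(+0.675) / 0.0592 = 22.8.

log K = 22.8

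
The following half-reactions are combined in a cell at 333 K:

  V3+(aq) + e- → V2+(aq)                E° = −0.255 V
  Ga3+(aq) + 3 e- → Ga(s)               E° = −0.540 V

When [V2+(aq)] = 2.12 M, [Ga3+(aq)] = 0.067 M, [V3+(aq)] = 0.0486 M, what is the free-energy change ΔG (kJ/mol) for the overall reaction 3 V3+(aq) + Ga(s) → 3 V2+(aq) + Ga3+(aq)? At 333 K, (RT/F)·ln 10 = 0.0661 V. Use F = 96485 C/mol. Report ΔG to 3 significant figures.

−58.6 kJ/mol

With V³⁺/V²⁺ reduced at the cathode, E°cell = −0.255 − (−0.540) = +0.285 V and n = 3.
Q = ([V2+(aq)]^3·[Ga3+(aq)]) / [V3+(aq)]^3 = 5.56×10^3, so log Q = 3.745 and E = +0.285 − (0.0661/3)(3.745) = +0.2025 V.
ΔG = −nFE = −(3)(96485)(+0.2025) J/mol = −58.6 kJ/mol.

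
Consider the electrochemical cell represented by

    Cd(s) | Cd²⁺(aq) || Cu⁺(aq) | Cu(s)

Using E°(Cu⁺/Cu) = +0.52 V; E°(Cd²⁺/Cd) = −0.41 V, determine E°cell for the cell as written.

By convention the left-hand electrode in cell notation is the anode (oxidation) and the right-hand electrode is the cathode (reduction).
E°cell = E°(right) − E°(left) = +0.52 − (−0.41) = +0.93 V.

+0.93 V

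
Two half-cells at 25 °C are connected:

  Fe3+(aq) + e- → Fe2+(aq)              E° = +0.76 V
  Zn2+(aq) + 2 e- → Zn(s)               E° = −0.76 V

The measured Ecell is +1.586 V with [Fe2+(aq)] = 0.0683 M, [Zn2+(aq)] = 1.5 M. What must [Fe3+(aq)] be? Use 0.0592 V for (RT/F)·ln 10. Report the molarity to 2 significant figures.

1.1 M

The Fe³⁺/Fe²⁺ couple has the larger reduction potential, so it is the cathode: E°cell = +0.76 − (−0.76) = +1.52 V and n = 2.
Since E = E° − (0.0592/n)·log Q, log Q = n(E° − E)/0.0592 = −2.230.
Balancing electrons gives 2 Fe3+(aq) + Zn(s) → 2 Fe2+(aq) + Zn2+(aq); thus Q = ([Fe2+(aq)]^2·[Zn2+(aq)]) / [Fe3+(aq)]^2.
Solving for the unknown gives log [Fe3+(aq)] = 0.037, so [Fe3+(aq)] ≈ 1.1 M.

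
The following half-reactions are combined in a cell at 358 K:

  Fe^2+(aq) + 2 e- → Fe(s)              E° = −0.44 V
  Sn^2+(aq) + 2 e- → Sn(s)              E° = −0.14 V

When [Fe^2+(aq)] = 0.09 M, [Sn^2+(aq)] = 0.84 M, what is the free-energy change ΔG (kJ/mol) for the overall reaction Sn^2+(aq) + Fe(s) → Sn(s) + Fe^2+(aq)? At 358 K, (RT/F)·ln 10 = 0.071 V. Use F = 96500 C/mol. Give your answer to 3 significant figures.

With Sn²⁺/Sn reduced at the cathode, E°cell = −0.14 − (−0.44) = +0.30 V and n = 2.
Q = [Fe^2+(aq)] / [Sn^2+(aq)] = 0.107, so log Q = −0.970 and E = +0.30 − (0.071/2)(−0.970) = +0.3344 V.
Then ΔG = −nFE = −2 × 96500 × +0.3344 J/mol = −64.5 kJ/mol.

−64.5 kJ/mol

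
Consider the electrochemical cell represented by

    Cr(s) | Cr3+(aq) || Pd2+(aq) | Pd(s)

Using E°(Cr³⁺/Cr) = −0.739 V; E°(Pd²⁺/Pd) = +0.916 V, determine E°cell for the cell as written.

+1.655 V

By convention the left-hand electrode in cell notation is the anode (oxidation) and the right-hand electrode is the cathode (reduction).
E°cell = E°(right) − E°(left) = +0.916 − (−0.739) = +1.655 V.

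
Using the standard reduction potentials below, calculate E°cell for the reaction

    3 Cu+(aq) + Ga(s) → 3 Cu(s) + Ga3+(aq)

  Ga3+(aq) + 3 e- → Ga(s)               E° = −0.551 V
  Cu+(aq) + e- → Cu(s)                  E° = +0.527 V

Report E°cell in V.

+1.078 V

In the reaction as written, Cu+(aq) is reduced (cathode) and Ga3+(aq) is produced by oxidation at the anode.
E°cell = E°(cathode) − E°(anode) = +0.527 − (−0.551) = +1.078 V.
The positive value indicates the reaction is spontaneous as written.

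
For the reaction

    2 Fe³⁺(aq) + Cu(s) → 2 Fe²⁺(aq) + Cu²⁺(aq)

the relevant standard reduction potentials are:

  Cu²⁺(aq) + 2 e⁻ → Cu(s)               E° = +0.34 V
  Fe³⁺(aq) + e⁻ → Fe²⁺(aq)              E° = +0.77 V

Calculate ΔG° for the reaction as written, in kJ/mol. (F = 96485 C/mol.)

−83.0 kJ/mol

In the reaction as written Fe³⁺(aq) is reduced, so the Fe³⁺/Fe²⁺ couple is the cathode and Cu²⁺/Cu is the anode.
E°cell = +0.77 − (+0.34) = +0.43 V; balancing electrons gives n = 2.
ΔG° = −nFE°cell = −(2)(96485)(+0.43) J/mol = −83.0 kJ/mol.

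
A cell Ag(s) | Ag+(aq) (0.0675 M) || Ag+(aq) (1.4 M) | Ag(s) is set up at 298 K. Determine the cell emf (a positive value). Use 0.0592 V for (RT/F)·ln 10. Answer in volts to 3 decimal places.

For a concentration cell E°cell = 0, since both electrodes use the same couple.
The compartment with the higher Ag+(aq) concentration (1.4 M) acts as the cathode; ions are reduced there and produced at the dilute (0.0675 M) anode.
With n = 1, Ecell = −(0.0592/1)·log([dilute]/[conc]) = −(0.0592/1)·log(0.0675/1.4) = +0.078 V.

0.078 V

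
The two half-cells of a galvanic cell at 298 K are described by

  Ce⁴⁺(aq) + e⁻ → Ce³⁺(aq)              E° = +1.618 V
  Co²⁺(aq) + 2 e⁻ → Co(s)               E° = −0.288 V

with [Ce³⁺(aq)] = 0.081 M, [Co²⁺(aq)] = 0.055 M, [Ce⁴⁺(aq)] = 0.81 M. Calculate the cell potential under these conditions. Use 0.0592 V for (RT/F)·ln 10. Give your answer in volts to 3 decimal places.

+2.002 V

The Ce⁴⁺/Ce³⁺ couple has the more positive E°, so it is the cathode; Co²⁺/Co is the anode.
E°cell = E°cat − E°an = +1.618 − (−0.288) = +1.906 V; n = 2.
The balanced reaction is 2 Ce⁴⁺(aq) + Co(s) → 2 Ce³⁺(aq) + Co²⁺(aq), so Q = ([Ce³⁺(aq)]^2·[Co²⁺(aq)]) / [Ce⁴⁺(aq)]^2 = 0.00055 and log Q = −3.260.
Applying E = E° − (RT ln10/nF)·log Q gives +1.906 − (0.0592/2)(−3.260) = +2.002 V.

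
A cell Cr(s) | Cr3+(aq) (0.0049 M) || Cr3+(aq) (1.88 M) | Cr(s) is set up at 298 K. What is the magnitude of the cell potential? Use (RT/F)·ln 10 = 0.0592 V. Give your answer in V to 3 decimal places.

For a concentration cell E°cell = 0, since both electrodes use the same couple.
The compartment with the higher Cr3+(aq) concentration (1.88 M) acts as the cathode; ions are reduced there and produced at the dilute (0.0049 M) anode.
With n = 3, Ecell = −(0.0592/3)·log([dilute]/[conc]) = −(0.0592/3)·log(0.0049/1.88) = +0.051 V.

0.051 V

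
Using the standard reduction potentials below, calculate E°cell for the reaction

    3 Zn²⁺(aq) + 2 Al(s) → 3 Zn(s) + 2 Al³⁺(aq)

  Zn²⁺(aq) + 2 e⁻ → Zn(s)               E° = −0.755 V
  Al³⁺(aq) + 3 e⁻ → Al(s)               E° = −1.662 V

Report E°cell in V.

+0.907 V

In the reaction as written, Zn²⁺(aq) is reduced (cathode) and Al³⁺(aq) is produced by oxidation at the anode.
E°cell = E°(cathode) − E°(anode) = −0.755 − (−1.662) = +0.907 V.
The positive value indicates the reaction is spontaneous as written.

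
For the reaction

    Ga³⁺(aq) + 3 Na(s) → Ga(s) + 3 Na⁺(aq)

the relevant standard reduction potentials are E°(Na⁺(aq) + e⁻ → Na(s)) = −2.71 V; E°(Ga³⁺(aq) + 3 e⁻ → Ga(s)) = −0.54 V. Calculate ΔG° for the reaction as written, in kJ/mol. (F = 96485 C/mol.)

−628 kJ/mol

In the reaction as written Ga³⁺(aq) is reduced, so the Ga³⁺/Ga couple is the cathode and Na⁺/Na is the anode.
E°cell = −0.54 − (−2.71) = +2.17 V; balancing electrons gives n = 3.
ΔG° = −nFE°cell = −(3)(96485)(+2.17) J/mol = −628 kJ/mol.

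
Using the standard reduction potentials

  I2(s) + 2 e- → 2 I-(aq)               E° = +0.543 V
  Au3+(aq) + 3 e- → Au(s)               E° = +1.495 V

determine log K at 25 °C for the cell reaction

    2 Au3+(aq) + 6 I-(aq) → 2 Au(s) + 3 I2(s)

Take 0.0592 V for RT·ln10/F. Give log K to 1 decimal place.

The Au³⁺/Au couple is reduced (cathode); E°cell = +1.495 − (+0.543) = +0.952 V with n = 6.
At equilibrium E = 0, so log K = nE°cell / 0.0592 = (6)(+0.952) / 0.0592 = 96.5.

log K = 96.5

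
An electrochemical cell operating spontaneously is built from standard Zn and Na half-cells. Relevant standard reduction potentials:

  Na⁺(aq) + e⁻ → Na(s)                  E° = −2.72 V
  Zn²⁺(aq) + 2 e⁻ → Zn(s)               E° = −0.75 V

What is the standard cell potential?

+1.97 V

The Zn²⁺/Zn couple has the higher E°, so Zn ion is reduced (cathode) and Na is oxidized (anode).
E°cell = E°(cathode) − E°(anode) = −0.75 − (−2.72) = +1.97 V.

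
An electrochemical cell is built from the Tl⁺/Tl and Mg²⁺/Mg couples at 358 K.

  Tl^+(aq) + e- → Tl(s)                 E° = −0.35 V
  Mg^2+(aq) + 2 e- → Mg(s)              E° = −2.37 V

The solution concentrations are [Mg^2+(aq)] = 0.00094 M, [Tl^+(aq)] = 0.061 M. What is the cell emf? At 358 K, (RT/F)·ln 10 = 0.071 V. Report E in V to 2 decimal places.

+2.04 V

The Tl⁺/Tl couple has the more positive E°, so it is the cathode; Mg²⁺/Mg is the anode.
The standard potential is −0.35 − (−2.37) = +2.02 V and the balanced reaction transfers n = 2 electrons.
The balanced reaction is 2 Tl^+(aq) + Mg(s) → 2 Tl(s) + Mg^2+(aq), so Q = [Mg^2+(aq)] / [Tl^+(aq)]^2 = 0.253 and log Q = −0.598.
E = E° − (0.071/n)·log Q = +2.02 − (0.071/2)(−0.598) = +2.04 V.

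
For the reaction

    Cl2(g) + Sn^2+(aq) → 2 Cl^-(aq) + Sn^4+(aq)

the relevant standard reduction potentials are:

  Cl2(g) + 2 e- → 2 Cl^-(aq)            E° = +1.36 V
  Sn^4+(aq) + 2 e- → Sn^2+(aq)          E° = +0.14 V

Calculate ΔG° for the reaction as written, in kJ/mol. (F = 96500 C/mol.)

In the reaction as written Cl2(g) is reduced, so the Cl₂/Cl⁻ couple is the cathode and Sn⁴⁺/Sn²⁺ is the anode.
E°cell = +1.36 − (+0.14) = +1.22 V; balancing electrons gives n = 2.
ΔG° = −nFE°cell = −(2)(96500)(+1.22) J/mol = −235 kJ/mol.

−235 kJ/mol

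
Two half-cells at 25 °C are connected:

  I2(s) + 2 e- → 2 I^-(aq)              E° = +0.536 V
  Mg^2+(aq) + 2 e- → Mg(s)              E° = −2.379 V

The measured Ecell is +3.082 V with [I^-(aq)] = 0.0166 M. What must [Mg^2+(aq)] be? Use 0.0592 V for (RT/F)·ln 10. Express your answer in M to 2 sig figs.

The I₂/I⁻ couple has the larger reduction potential, so it is the cathode: E°cell = +0.536 − (−2.379) = +2.915 V and n = 2.
From the Nernst equation, log Q = n(E° − E)/0.0592 = 2·(+2.915 − (+3.082))/0.0592 = −5.642.
The balanced reaction is I2(s) + Mg(s) → 2 I^-(aq) + Mg^2+(aq), so Q = [I^-(aq)]^2·[Mg^2+(aq)].
Isolating [Mg^2+(aq)] in Q = 10^{−5.642} yields log [Mg^2+(aq)] = −2.082, i.e. 0.0083 M.

0.0083 M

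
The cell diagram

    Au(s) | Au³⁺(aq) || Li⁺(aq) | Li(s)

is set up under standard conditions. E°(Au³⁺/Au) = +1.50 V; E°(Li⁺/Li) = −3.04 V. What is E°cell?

−4.54 V

By convention the left-hand electrode in cell notation is the anode (oxidation) and the right-hand electrode is the cathode (reduction).
E°cell = E°(right) − E°(left) = −3.04 − (+1.50) = −4.54 V.
The negative sign shows that, as written, the cell would require an external voltage to drive the reaction.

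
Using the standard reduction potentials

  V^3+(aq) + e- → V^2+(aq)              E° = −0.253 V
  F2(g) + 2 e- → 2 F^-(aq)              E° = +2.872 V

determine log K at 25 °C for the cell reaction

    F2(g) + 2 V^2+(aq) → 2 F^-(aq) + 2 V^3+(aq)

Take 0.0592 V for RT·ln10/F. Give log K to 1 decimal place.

The F₂/F⁻ couple is reduced (cathode); E°cell = +2.872 − (−0.253) = +3.125 V with n = 2.
At equilibrium E = 0, so log K = nE°cell / 0.0592 = (2)(+3.125) / 0.0592 = 105.6.

log K = 105.6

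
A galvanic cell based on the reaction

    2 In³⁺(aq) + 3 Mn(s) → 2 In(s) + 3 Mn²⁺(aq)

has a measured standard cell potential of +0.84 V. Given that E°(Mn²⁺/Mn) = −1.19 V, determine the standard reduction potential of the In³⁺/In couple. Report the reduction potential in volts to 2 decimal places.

In the reaction as written the In³⁺/In couple is reduced (cathode) and Mn²⁺/Mn is oxidized (anode), so E°cell = E°(In³⁺/In) − E°(Mn²⁺/Mn).
E°(In³⁺/In) = E°cell + E°(anode) = +0.84 + (−1.19) = −0.35 V.

−0.35 V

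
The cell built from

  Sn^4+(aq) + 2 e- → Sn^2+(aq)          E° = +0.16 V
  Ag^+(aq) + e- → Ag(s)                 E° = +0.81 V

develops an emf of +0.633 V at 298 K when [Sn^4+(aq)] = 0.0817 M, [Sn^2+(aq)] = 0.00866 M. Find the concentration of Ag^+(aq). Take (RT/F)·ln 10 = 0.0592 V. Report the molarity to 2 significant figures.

The Ag⁺/Ag couple has the larger reduction potential, so it is the cathode: E°cell = +0.81 − (+0.16) = +0.65 V and n = 2.
From the Nernst equation, log Q = n(E° − E)/0.0592 = 2·(+0.65 − (+0.633))/0.0592 = 0.574.
The balanced reaction is 2 Ag^+(aq) + Sn^2+(aq) → 2 Ag(s) + Sn^4+(aq), so Q = [Sn^4+(aq)] / ([Ag^+(aq)]^2·[Sn^2+(aq)]).
Isolating [Ag^+(aq)] in Q = 10^{0.574} yields log [Ag^+(aq)] = 0.200, i.e. 1.6 M.

1.6 M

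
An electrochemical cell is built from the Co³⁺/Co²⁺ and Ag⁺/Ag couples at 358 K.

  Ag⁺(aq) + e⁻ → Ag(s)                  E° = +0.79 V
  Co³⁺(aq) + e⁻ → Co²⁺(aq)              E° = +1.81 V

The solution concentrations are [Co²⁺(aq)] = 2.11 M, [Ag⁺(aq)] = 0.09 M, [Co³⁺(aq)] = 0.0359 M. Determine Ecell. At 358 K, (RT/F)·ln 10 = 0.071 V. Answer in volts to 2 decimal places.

+0.97 V

The Co³⁺/Co²⁺ couple has the more positive E°, so it is the cathode; Ag⁺/Ag is the anode.
E°cell = +1.81 − (+0.79) = +1.02 V, with n = 1 electron transferred.
The balanced reaction is Co³⁺(aq) + Ag(s) → Co²⁺(aq) + Ag⁺(aq), so Q = ([Co²⁺(aq)]·[Ag⁺(aq)]) / [Co³⁺(aq)] = 5.29 and log Q = 0.723.
Applying E = E° − (RT ln10/nF)·log Q gives +1.02 − (0.071/1)(0.723) = +0.97 V.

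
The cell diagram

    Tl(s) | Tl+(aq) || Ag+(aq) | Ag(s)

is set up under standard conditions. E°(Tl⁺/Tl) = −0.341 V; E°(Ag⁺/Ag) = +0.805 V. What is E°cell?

By convention the left-hand electrode in cell notation is the anode (oxidation) and the right-hand electrode is the cathode (reduction).
E°cell = E°(right) − E°(left) = +0.805 − (−0.341) = +1.146 V.

+1.146 V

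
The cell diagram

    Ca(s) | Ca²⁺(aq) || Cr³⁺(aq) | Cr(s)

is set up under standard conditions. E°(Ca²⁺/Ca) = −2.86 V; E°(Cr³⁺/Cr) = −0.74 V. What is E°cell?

By convention the left-hand electrode in cell notation is the anode (oxidation) and the right-hand electrode is the cathode (reduction).
E°cell = E°(right) − E°(left) = −0.74 − (−2.86) = +2.12 V.

+2.12 V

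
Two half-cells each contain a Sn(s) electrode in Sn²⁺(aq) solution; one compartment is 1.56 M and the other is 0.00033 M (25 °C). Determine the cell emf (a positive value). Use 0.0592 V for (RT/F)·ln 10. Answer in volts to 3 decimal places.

0.109 V

For a concentration cell E°cell = 0, since both electrodes use the same couple.
The compartment with the higher Sn²⁺(aq) concentration (1.56 M) acts as the cathode; ions are reduced there and produced at the dilute (0.00033 M) anode.
With n = 2, Ecell = −(0.0592/2)·log([dilute]/[conc]) = −(0.0592/2)·log(0.00033/1.56) = +0.109 V.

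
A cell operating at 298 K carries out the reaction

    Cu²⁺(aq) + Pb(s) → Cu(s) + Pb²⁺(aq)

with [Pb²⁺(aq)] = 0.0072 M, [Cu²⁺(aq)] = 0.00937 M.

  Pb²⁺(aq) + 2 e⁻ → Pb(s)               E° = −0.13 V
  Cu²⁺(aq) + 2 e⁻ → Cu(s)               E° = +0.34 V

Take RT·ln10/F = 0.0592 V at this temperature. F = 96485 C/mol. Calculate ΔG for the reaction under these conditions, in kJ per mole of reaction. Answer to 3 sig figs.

−91.4 kJ/mol

E°cell = +0.34 − (−0.13) = +0.47 V; the balanced reaction transfers n = 2 electrons.
The reaction quotient is [Pb²⁺(aq)] / [Cu²⁺(aq)] = 0.768; by Nernst, E = +0.47 − (0.0592/2)(−0.114) = +0.4734 V.
Finally ΔG = −nFE = −(2)(96485 C/mol)(+0.4734 V) = −91.4 kJ/mol.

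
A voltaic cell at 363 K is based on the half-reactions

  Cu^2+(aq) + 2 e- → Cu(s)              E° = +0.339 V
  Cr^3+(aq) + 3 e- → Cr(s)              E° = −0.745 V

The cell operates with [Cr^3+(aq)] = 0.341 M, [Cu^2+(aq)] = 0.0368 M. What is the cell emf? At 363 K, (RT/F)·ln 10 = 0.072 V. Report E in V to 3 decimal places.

+1.044 V

Cu²⁺/Cu is reduced (cathode, E° = +0.339 V) and Cr³⁺/Cr is oxidized (anode).
E°cell = +0.339 − (−0.745) = +1.084 V, with n = 6 electrons transferred.
For the overall reaction 3 Cu^2+(aq) + 2 Cr(s) → 3 Cu(s) + 2 Cr^3+(aq), Q = [Cr^3+(aq)]^2 / [Cu^2+(aq)]^3 = 2.33×10^3, giving log Q = 3.368.
E = E° − (0.072/n)·log Q = +1.084 − (0.072/6)(3.368) = +1.044 V.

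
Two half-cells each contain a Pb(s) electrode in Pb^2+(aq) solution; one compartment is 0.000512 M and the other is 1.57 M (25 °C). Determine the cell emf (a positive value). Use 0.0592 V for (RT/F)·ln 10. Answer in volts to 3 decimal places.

0.103 V

For a concentration cell E°cell = 0, since both electrodes use the same couple.
The compartment with the higher Pb^2+(aq) concentration (1.57 M) acts as the cathode; ions are reduced there and produced at the dilute (0.000512 M) anode.
With n = 2, Ecell = −(0.0592/2)·log([dilute]/[conc]) = −(0.0592/2)·log(0.000512/1.57) = +0.103 V.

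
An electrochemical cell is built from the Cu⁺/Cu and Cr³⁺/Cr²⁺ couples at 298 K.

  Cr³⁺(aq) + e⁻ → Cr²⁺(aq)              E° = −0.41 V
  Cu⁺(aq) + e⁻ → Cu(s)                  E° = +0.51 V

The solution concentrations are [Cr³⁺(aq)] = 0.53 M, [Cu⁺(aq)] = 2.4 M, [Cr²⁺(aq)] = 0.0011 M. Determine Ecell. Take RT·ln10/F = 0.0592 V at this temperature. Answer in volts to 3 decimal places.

+0.784 V

Cu⁺/Cu is reduced (cathode, E° = +0.51 V) and Cr³⁺/Cr²⁺ is oxidized (anode).
The standard potential is +0.51 − (−0.41) = +0.92 V and the balanced reaction transfers n = 1 electron.
For the overall reaction Cu⁺(aq) + Cr²⁺(aq) → Cu(s) + Cr³⁺(aq), Q = [Cr³⁺(aq)] / ([Cu⁺(aq)]·[Cr²⁺(aq)]) = 201, giving log Q = 2.303.
Applying E = E° − (RT ln10/nF)·log Q gives +0.92 − (0.0592/1)(2.303) = +0.784 V.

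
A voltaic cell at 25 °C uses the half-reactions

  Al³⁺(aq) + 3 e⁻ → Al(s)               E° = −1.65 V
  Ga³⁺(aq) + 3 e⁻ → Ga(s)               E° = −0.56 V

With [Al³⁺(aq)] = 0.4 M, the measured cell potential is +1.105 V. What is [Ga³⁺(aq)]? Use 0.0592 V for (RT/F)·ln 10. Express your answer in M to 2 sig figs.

Ga³⁺/Ga is the cathode (higher E°); E°cell = −0.56 − (−1.65) = +1.09 V with n = 3.
Since E = E° − (0.0592/n)·log Q, log Q = n(E° − E)/0.0592 = −0.760.
For Ga³⁺(aq) + Al(s) → Ga(s) + Al³⁺(aq), the reaction quotient is Q = [Al³⁺(aq)] / [Ga³⁺(aq)].
Solving for the unknown gives log [Ga³⁺(aq)] = 0.362, so [Ga³⁺(aq)] ≈ 2.3 M.

2.3 M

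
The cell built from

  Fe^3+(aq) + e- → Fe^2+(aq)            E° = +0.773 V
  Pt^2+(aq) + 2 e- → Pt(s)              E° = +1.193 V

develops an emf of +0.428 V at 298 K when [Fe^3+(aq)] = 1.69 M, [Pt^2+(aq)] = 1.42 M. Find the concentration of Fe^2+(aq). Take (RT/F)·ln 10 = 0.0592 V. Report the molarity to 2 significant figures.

The Pt²⁺/Pt couple has the larger reduction potential, so it is the cathode: E°cell = +1.193 − (+0.773) = +0.420 V and n = 2.
From the Nernst equation, log Q = n(E° − E)/0.0592 = 2·(+0.420 − (+0.428))/0.0592 = −0.270.
For Pt^2+(aq) + 2 Fe^2+(aq) → Pt(s) + 2 Fe^3+(aq), the reaction quotient is Q = [Fe^3+(aq)]^2 / ([Pt^2+(aq)]·[Fe^2+(aq)]^2).
Solving for the unknown gives log [Fe^2+(aq)] = 0.287, so [Fe^2+(aq)] ≈ 1.9 M.

1.9 M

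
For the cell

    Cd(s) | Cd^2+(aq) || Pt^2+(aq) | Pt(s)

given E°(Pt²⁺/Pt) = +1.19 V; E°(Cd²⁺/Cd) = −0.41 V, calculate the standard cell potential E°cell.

+1.60 V

By convention the left-hand electrode in cell notation is the anode (oxidation) and the right-hand electrode is the cathode (reduction).
E°cell = E°(right) − E°(left) = +1.19 − (−0.41) = +1.60 V.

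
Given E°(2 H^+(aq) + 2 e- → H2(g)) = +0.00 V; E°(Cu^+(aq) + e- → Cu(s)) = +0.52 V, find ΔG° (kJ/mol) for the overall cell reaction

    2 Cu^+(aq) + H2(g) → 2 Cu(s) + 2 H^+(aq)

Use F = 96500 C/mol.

−100 kJ/mol

In the reaction as written Cu^+(aq) is reduced, so the Cu⁺/Cu couple is the cathode and 2H⁺/H₂ is the anode.
E°cell = +0.52 − (+0.00) = +0.52 V; balancing electrons gives n = 2.
ΔG° = −nFE°cell = −(2)(96500)(+0.52) J/mol = −100 kJ/mol.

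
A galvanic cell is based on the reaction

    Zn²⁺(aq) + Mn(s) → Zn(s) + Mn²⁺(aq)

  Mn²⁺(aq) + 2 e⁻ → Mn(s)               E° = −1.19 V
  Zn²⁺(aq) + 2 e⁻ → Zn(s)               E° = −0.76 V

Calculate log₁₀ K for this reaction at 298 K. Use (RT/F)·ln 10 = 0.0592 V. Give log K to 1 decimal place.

The Zn²⁺/Zn couple is reduced (cathode); E°cell = −0.76 − (−1.19) = +0.43 V with n = 2.
At equilibrium E = 0, so log K = nE°cell / 0.0592 = (2)(+0.43) / 0.0592 = 14.5.

log K = 14.5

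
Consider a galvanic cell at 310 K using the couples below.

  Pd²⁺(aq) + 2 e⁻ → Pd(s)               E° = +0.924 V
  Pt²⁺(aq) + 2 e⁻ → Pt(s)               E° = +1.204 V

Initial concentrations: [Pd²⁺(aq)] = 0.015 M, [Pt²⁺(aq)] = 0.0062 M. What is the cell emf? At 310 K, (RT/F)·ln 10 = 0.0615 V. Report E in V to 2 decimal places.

+0.27 V

Pt²⁺/Pt is reduced (cathode, E° = +1.204 V) and Pd²⁺/Pd is oxidized (anode).
E°cell = E°cat − E°an = +1.204 − (+0.924) = +0.280 V; n = 2.
The balanced reaction is Pt²⁺(aq) + Pd(s) → Pt(s) + Pd²⁺(aq), so Q = [Pd²⁺(aq)] / [Pt²⁺(aq)] = 2.42 and log Q = 0.384.
E = E° − (0.0615/n)·log Q = +0.280 − (0.0615/2)(0.384) = +0.27 V.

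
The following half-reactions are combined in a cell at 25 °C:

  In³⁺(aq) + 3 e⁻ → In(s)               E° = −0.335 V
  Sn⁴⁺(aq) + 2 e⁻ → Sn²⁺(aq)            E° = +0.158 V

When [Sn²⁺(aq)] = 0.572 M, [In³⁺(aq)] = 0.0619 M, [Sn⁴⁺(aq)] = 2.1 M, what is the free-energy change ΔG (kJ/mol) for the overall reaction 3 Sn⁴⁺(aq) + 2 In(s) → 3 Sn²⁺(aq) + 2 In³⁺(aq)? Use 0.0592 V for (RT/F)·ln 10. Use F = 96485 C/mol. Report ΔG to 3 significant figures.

−309 kJ/mol

E°cell = +0.158 − (−0.335) = +0.493 V; the balanced reaction transfers n = 6 electrons.
The reaction quotient is ([Sn²⁺(aq)]^3·[In³⁺(aq)]^2) / [Sn⁴⁺(aq)]^3 = 7.74×10^−5; by Nernst, E = +0.493 − (0.0592/6)(−4.111) = +0.5336 V.
Finally ΔG = −nFE = −(6)(96485 C/mol)(+0.5336 V) = −309 kJ/mol.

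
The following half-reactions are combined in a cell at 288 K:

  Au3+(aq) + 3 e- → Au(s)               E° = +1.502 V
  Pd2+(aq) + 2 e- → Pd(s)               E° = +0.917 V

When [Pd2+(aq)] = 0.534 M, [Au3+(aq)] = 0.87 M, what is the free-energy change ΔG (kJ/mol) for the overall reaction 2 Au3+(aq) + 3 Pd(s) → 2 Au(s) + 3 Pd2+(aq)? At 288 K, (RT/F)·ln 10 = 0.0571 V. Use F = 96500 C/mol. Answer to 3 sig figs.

E°cell = +1.502 − (+0.917) = +0.585 V; the balanced reaction transfers n = 6 electrons.
Q = [Pd2+(aq)]^3 / [Au3+(aq)]^2 = 0.201, so log Q = −0.696 and E = +0.585 − (0.0571/6)(−0.696) = +0.5916 V.
ΔG = −nFE = −(6)(96500)(+0.5916) J/mol = −343 kJ/mol.

−343 kJ/mol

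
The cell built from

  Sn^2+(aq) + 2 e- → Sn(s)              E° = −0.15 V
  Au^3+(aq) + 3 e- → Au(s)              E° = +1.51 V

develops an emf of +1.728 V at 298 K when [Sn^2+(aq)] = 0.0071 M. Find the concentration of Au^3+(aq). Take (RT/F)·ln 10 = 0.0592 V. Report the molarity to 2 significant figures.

The Au³⁺/Au couple has the larger reduction potential, so it is the cathode: E°cell = +1.51 − (−0.15) = +1.66 V and n = 6.
Since E = E° − (0.0592/n)·log Q, log Q = n(E° − E)/0.0592 = −6.892.
Balancing electrons gives 2 Au^3+(aq) + 3 Sn(s) → 2 Au(s) + 3 Sn^2+(aq); thus Q = [Sn^2+(aq)]^3 / [Au^3+(aq)]^2.
Isolating [Au^3+(aq)] in Q = 10^{−6.892} yields log [Au^3+(aq)] = 0.223, i.e. 1.7 M.

1.7 M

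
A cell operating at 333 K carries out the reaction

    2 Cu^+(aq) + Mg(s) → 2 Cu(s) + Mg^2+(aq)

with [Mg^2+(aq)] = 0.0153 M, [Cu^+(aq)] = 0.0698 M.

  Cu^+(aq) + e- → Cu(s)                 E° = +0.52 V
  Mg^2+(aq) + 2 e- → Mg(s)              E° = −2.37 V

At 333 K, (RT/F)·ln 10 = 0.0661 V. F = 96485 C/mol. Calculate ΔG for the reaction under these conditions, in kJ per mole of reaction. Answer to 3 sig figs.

The standard cell potential is +0.52 − (−2.37) = +2.89 V, with n = 2 electrons in the balanced equation.
Here Q = [Mg^2+(aq)] / [Cu^+(aq)]^2 = 3.14 (log Q = 0.497), giving E = +2.89 − (0.0661/2)·(0.497) = +2.8736 V.
ΔG = −nFE = −(2)(96485)(+2.8736) J/mol = −555 kJ/mol.

−555 kJ/mol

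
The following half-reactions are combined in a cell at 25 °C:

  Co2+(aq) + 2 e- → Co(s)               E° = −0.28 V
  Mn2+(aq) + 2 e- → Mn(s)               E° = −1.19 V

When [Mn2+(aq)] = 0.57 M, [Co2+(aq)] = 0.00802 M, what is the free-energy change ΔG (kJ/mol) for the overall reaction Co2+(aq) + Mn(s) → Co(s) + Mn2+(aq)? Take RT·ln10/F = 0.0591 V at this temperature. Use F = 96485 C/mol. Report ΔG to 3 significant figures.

−165 kJ/mol

The standard cell potential is −0.28 − (−1.19) = +0.91 V, with n = 2 electrons in the balanced equation.
Here Q = [Mn2+(aq)] / [Co2+(aq)] = 71.1 (log Q = 1.852), giving E = +0.91 − (0.0591/2)·(1.852) = +0.8553 V.
ΔG = −nFE = −(2)(96485)(+0.8553) J/mol = −165 kJ/mol.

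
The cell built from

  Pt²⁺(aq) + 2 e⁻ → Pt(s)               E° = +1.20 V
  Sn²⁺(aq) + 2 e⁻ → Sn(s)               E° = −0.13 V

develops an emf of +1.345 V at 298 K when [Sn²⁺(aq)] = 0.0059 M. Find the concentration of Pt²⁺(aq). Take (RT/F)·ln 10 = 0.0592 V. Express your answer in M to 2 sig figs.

Pt²⁺/Pt is the cathode (higher E°); E°cell = +1.20 − (−0.13) = +1.33 V with n = 2.
From the Nernst equation, log Q = n(E° − E)/0.0592 = 2·(+1.33 − (+1.345))/0.0592 = −0.507.
The balanced reaction is Pt²⁺(aq) + Sn(s) → Pt(s) + Sn²⁺(aq), so Q = [Sn²⁺(aq)] / [Pt²⁺(aq)].
Substituting the known concentrations and solving, log [Pt²⁺(aq)] = −1.722 and [Pt²⁺(aq)] = 0.019 M.

0.019 M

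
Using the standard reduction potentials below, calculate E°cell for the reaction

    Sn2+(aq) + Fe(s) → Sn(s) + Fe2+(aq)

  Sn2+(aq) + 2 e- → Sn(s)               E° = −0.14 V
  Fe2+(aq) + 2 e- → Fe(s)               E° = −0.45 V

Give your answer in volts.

In the reaction as written, Sn2+(aq) is reduced (cathode) and Fe2+(aq) is produced by oxidation at the anode.
E°cell = E°(cathode) − E°(anode) = −0.14 − (−0.45) = +0.31 V.

+0.31 V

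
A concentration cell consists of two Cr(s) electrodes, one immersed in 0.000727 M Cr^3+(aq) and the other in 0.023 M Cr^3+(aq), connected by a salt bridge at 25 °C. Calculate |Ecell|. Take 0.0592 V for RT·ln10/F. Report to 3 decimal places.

For a concentration cell E°cell = 0, since both electrodes use the same couple.
The compartment with the higher Cr^3+(aq) concentration (0.023 M) acts as the cathode; ions are reduced there and produced at the dilute (0.000727 M) anode.
With n = 3, Ecell = −(0.0592/3)·log([dilute]/[conc]) = −(0.0592/3)·log(0.000727/0.023) = +0.030 V.

0.030 V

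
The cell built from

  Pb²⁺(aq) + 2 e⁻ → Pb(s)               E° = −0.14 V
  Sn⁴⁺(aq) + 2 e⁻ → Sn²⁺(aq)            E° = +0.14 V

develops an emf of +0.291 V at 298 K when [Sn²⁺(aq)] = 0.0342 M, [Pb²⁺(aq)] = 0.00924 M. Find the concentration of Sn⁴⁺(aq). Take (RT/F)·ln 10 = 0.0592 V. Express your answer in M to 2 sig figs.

0.00074 M

Sn⁴⁺/Sn²⁺ is the cathode (higher E°); E°cell = +0.14 − (−0.14) = +0.28 V with n = 2.
Since E = E° − (0.0592/n)·log Q, log Q = n(E° − E)/0.0592 = −0.372.
For Sn⁴⁺(aq) + Pb(s) → Sn²⁺(aq) + Pb²⁺(aq), the reaction quotient is Q = ([Sn²⁺(aq)]·[Pb²⁺(aq)]) / [Sn⁴⁺(aq)].
Substituting the known concentrations and solving, log [Sn⁴⁺(aq)] = −3.128 and [Sn⁴⁺(aq)] = 0.00074 M.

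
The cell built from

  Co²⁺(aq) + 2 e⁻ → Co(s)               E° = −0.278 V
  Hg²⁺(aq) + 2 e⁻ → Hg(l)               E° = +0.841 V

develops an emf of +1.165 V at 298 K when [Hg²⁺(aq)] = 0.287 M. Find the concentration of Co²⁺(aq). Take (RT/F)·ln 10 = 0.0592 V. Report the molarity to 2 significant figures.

The Hg²⁺/Hg couple has the larger reduction potential, so it is the cathode: E°cell = +0.841 − (−0.278) = +1.119 V and n = 2.
Rearranging E = E° − (0.0592/n)·log Q gives log Q = 2(+1.119 − (+1.165))/0.0592 = −1.554.
For Hg²⁺(aq) + Co(s) → Hg(l) + Co²⁺(aq), the reaction quotient is Q = [Co²⁺(aq)] / [Hg²⁺(aq)].
Substituting the known concentrations and solving, log [Co²⁺(aq)] = −2.096 and [Co²⁺(aq)] = 0.0080 M.

0.0080 M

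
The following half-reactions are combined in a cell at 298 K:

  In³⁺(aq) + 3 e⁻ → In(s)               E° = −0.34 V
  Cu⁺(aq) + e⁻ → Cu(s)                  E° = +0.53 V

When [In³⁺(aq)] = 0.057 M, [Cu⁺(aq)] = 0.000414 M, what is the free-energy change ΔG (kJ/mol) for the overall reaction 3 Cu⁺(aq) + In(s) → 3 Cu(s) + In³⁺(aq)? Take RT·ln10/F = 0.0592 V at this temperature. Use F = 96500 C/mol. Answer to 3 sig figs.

E°cell = +0.53 − (−0.34) = +0.87 V; the balanced reaction transfers n = 3 electrons.
Here Q = [In³⁺(aq)] / [Cu⁺(aq)]^3 = 8.03×10^8 (log Q = 8.905), giving E = +0.87 − (0.0592/3)·(8.905) = +0.6943 V.
ΔG = −nFE = −(3)(96500)(+0.6943) J/mol = −201 kJ/mol.

−201 kJ/mol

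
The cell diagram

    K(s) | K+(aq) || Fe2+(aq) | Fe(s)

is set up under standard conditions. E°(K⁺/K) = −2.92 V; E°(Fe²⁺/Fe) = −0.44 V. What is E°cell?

+2.48 V

By convention the left-hand electrode in cell notation is the anode (oxidation) and the right-hand electrode is the cathode (reduction).
E°cell = E°(right) − E°(left) = −0.44 − (−2.92) = +2.48 V.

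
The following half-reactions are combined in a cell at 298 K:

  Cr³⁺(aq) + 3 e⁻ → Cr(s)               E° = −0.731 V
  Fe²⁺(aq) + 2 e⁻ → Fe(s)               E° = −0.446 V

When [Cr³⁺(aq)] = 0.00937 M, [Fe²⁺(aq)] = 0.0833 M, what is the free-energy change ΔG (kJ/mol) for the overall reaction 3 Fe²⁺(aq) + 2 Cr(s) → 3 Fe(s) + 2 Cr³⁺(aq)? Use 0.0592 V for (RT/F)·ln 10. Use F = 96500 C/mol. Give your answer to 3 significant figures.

E°cell = −0.446 − (−0.731) = +0.285 V; the balanced reaction transfers n = 6 electrons.
Here Q = [Cr³⁺(aq)]^2 / [Fe²⁺(aq)]^3 = 0.152 (log Q = −0.818), giving E = +0.285 − (0.0592/6)·(−0.818) = +0.2931 V.
Finally ΔG = −nFE = −(6)(96500 C/mol)(+0.2931 V) = −170 kJ/mol.

−170 kJ/mol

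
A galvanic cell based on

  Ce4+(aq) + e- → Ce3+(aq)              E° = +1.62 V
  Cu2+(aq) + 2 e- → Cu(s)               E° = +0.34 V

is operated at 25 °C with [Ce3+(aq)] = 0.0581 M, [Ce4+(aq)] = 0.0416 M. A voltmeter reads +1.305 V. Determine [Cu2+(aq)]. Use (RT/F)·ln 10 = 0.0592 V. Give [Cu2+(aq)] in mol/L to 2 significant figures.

0.073 M

With Ce⁴⁺/Ce³⁺ at the cathode and Cu²⁺/Cu at the anode, E°cell = +1.62 − (+0.34) = +1.28 V (n = 2).
From the Nernst equation, log Q = n(E° − E)/0.0592 = 2·(+1.28 − (+1.305))/0.0592 = −0.845.
The balanced reaction is 2 Ce4+(aq) + Cu(s) → 2 Ce3+(aq) + Cu2+(aq), so Q = ([Ce3+(aq)]^2·[Cu2+(aq)]) / [Ce4+(aq)]^2.
Substituting the known concentrations and solving, log [Cu2+(aq)] = −1.135 and [Cu2+(aq)] = 0.073 M.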